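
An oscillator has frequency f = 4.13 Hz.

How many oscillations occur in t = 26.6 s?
n = f×t = 4.13×26.6 = 109.9 oscillations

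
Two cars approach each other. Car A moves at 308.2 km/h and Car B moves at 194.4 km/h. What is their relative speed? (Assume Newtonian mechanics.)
v_rel = v_A + v_B = 308.2 + 194.4 = 502.6 km/h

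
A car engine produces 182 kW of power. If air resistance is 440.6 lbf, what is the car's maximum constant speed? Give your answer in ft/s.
P = Fv → v = P/F = 182000 W / 1960 N = 92.86 m/s = 304.7 ft/s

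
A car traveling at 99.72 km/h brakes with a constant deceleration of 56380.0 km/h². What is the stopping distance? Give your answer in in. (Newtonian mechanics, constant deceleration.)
d = v₀² / (2a) (with unit conversion) = 3472.0 in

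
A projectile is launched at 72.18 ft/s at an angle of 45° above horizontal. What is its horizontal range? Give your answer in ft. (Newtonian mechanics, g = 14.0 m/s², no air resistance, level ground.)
R = v₀² sin(2θ) / g (with unit conversion) = 113.4 ft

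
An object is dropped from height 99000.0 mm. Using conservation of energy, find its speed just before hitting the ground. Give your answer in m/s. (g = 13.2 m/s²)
mgh = ½mv² → v = √(2gh) = √(2×13.2×99) = 51.12 m/s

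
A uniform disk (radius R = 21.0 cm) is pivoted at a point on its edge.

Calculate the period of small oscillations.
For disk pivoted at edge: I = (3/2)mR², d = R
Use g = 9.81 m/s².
I/m = (3/2)R² = 0.06615 m²; d = R = 0.21 m
T = 2π√((3/2)R²/(gR)) = 2π√(3R/(2g)) = 1.126 s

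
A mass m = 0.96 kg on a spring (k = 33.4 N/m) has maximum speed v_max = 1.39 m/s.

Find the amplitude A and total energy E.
½mv²_max = ½kA² → A = v_max√(m/k) = 1.39×√(0.96/33.4) = 0.2357 m = 23.57 cm
E = ½mv²_max = ½×0.96×1.39² = 0.9274 J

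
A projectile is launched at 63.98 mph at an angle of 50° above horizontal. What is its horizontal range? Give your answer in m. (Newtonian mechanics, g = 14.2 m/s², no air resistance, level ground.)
R = v₀² sin(2θ) / g (with unit conversion) = 56.73 m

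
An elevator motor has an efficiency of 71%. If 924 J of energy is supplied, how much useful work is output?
W_out = η × W_in = 0.71 × 924 = 656.04 J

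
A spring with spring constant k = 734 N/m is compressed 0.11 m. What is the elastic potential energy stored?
PE = ½kx² = ½×734×0.11² = 4.441 J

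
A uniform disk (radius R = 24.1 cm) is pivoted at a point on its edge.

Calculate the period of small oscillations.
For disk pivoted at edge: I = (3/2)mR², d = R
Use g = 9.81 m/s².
I/m = (3/2)R² = 0.08712 m²; d = R = 0.241 m
T = 2π√((3/2)R²/(gR)) = 2π√(3R/(2g)) = 1.206 s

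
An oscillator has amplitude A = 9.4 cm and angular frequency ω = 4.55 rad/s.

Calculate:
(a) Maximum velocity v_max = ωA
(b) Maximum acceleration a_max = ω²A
v_max = ωA = 4.55×0.094 = 0.4277 m/s
a_max = ω²A = 4.55²×0.094 = 1.946 m/s²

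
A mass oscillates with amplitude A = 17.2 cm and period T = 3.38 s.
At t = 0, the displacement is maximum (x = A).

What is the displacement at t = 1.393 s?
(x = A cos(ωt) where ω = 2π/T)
ω = 2π/T = 2π/3.38 = 1.859 rad/s
x = A cos(ωt) = 17.2×cos(1.859×1.393) = -14.64 cm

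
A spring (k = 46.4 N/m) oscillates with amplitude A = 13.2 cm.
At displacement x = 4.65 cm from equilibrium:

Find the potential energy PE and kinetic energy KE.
E_total = ½kA² = ½×46.4×(0.132)² = 0.4042 J
PE = ½kx² = ½×46.4×(0.0465)² = 0.05016 J
KE = E_total − PE = 0.3541 J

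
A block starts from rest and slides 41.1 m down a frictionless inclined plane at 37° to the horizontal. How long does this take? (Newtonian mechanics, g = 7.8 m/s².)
a = g sin(θ) = 7.8 × sin(37°) = 4.69 m/s²
t = √(2d/a) = √(2 × 41.1 / 4.69) = 4.18 s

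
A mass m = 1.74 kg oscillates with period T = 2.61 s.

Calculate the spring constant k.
T = 2π√(m/k) → k = m(2π/T)² = 1.74×(2π/2.61)² = 10.08 N/m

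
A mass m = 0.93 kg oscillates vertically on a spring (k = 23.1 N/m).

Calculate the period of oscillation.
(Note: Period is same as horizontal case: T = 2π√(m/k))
T = 2π√(m/k) = 2π√(0.93/23.1) = 1.261 s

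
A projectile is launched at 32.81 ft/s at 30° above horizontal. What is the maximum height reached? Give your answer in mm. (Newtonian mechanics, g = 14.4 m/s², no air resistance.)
H = v₀²sin²(θ)/(2g) (with unit conversion) = 868.1 mm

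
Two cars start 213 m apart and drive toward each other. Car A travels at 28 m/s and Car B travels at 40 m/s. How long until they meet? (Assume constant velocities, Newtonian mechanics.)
Combined speed: v_combined = 28 + 40 = 68 m/s
Time to meet: t = d/68 = 213/68 = 3.13 s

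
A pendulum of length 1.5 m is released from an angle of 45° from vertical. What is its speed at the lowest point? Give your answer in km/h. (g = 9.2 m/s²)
h = L(1 − cosθ) = 1.5×(1 − cos45°) = 0.4393 m
v = √(2gh) = √(2×9.2×0.4393) = 2.843 m/s = 10.24 km/h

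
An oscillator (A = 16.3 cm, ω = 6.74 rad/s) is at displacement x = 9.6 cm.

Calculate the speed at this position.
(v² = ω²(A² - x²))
v = ω√(A² − x²) = 6.74×√(0.163² − 0.096²) = 0.8879 m/s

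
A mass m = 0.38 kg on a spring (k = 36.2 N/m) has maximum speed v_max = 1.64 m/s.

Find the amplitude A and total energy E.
½mv²_max = ½kA² → A = v_max√(m/k) = 1.64×√(0.38/36.2) = 0.168 m = 16.8 cm
E = ½mv²_max = ½×0.38×1.64² = 0.511 J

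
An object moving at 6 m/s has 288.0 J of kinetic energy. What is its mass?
KE = ½mv² → m = 2KE/v² = 2×288.0/6² = 16.0 kg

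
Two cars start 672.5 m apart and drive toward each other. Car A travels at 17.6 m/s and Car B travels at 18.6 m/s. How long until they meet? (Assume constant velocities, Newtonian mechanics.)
Combined speed: v_combined = 17.6 + 18.6 = 36.2 m/s
Time to meet: t = d/36.2 = 672.5/36.2 = 18.58 s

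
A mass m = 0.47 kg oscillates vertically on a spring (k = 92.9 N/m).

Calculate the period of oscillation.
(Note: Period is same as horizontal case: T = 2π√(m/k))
T = 2π√(m/k) = 2π√(0.47/92.9) = 0.4469 s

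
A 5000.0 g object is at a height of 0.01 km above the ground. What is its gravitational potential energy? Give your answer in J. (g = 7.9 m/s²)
PE = mgh = 5 kg × 7.9 m/s² × 10 m = 395 J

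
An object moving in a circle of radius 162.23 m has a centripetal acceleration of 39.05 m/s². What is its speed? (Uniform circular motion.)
v = √(a_c × r) = √(39.05 × 162.23) = 79.59 m/s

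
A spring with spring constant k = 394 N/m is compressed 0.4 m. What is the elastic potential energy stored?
PE = ½kx² = ½×394×0.4² = 31.52 J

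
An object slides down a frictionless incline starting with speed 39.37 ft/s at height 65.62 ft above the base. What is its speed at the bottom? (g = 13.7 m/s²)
½mv₀² + mgh = ½mv² → v = √(v₀² + 2gh) = √(12² + 2×13.7×20) = 26.31 m/s = 86.31 ft/s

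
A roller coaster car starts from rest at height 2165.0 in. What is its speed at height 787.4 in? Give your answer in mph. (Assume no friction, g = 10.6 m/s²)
mgh₁ = ½mv₂² + mgh₂ → v₂ = √(2g(h₁−h₂)) = √(2×10.6×(54.99−20)) = 27.24 m/s = 60.93 mph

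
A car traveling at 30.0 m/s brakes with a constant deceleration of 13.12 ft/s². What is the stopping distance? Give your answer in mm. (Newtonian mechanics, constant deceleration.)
d = v₀² / (2a) (with unit conversion) = 112500.0 mm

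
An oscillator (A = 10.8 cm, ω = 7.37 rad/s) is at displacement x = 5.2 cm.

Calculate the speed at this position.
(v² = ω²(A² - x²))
v = ω√(A² − x²) = 7.37×√(0.108² − 0.052²) = 0.6976 m/s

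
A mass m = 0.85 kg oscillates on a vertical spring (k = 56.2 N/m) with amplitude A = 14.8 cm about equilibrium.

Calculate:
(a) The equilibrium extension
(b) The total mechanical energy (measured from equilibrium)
x_eq = mg/k = 0.85×9.81/56.2 = 0.1484 m = 14.84 cm
E = ½kA² = ½×56.2×(0.148)² = 0.6155 J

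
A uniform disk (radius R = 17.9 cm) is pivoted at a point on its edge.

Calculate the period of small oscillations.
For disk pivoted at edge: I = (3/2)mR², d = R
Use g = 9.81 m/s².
I/m = (3/2)R² = 0.04806 m²; d = R = 0.179 m
T = 2π√((3/2)R²/(gR)) = 2π√(3R/(2g)) = 1.039 s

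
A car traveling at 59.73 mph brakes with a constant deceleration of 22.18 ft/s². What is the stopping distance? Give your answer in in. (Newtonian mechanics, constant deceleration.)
d = v₀² / (2a) (with unit conversion) = 2076.0 in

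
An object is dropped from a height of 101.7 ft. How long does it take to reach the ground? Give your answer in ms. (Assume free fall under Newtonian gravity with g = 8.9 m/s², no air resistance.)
t = √(2h/g) (with unit conversion) = 2639.0 ms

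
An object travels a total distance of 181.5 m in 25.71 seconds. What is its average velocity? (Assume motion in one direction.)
v_avg = Δd / Δt = 181.5 / 25.71 = 7.06 m/s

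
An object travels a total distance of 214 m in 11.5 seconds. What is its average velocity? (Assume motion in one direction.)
v_avg = Δd / Δt = 214 / 11.5 = 18.61 m/s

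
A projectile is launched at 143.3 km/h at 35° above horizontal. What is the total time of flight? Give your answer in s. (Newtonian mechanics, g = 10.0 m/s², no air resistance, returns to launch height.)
T = 2v₀sin(θ)/g (with unit conversion) = 4.566 s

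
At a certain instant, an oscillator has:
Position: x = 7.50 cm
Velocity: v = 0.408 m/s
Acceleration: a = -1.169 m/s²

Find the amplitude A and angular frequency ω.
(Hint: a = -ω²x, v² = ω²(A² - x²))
a = −ω²x → ω = √(|a|/x) = √(1.169/0.075) = 3.948 rad/s
v² = ω²(A² − x²) → A = √(x² + v²/ω²) = √(0.075² + 0.408²/3.948²) = 0.1277 m = 12.77 cm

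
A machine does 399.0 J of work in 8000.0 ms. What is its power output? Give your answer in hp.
P = W/t = 399 J / 8 s = 49.88 W = 0.06688 hp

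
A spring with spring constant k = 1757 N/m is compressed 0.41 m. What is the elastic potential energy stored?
PE = ½kx² = ½×1757×0.41² = 147.7 J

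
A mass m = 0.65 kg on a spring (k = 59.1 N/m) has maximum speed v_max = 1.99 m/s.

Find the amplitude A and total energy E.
½mv²_max = ½kA² → A = v_max√(m/k) = 1.99×√(0.65/59.1) = 0.2087 m = 20.87 cm
E = ½mv²_max = ½×0.65×1.99² = 1.287 J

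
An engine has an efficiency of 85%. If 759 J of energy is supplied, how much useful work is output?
W_out = η × W_in = 0.85 × 759 = 645.15 J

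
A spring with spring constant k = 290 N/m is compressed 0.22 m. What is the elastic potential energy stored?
PE = ½kx² = ½×290×0.22² = 7.018 J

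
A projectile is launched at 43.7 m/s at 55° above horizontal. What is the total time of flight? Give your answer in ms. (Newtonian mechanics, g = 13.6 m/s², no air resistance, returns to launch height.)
T = 2v₀sin(θ)/g (with unit conversion) = 5264.0 ms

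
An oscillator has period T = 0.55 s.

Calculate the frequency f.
f = 1/T = 1/0.55 = 1.818 Hz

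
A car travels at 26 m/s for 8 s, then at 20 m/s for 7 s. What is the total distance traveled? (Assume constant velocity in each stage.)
d₁ = v₁t₁ = 26 × 8 = 208 m
d₂ = v₂t₂ = 20 × 7 = 140 m
d_total = 208 + 140 = 348 m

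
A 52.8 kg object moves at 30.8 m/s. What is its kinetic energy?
KE = ½mv² = ½×52.8×30.8² = 25044.1 J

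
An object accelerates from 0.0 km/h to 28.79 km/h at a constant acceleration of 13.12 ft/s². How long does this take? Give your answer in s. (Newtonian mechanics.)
t = (v - v₀)/a (with unit conversion) = 2.0 s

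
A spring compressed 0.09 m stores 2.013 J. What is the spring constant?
PE = ½kx² → k = 2PE/x² = 2×2.013/0.09² = 497.0 N/m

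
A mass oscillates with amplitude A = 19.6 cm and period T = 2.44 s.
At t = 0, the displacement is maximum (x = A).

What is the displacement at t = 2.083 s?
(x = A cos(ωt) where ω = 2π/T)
ω = 2π/T = 2π/2.44 = 2.575 rad/s
x = A cos(ωt) = 19.6×cos(2.575×2.083) = 11.88 cm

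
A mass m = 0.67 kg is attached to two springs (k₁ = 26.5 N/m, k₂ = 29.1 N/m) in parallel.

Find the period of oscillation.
k_eq = k₁+k₂ = 55.6 N/m
T = 2π√(m/k_eq) = 2π√(0.67/55.6) = 0.6897 s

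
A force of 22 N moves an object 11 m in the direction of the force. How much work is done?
W = Fd = 22×11 = 242.0 J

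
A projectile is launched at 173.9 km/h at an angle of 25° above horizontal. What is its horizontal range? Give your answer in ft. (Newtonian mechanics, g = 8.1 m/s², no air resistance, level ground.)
R = v₀² sin(2θ) / g (with unit conversion) = 724.0 ft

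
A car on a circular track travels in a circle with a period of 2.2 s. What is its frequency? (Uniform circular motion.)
f = 1/T = 1/2.2 = 0.4545 Hz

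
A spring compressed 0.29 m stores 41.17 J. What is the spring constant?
PE = ½kx² → k = 2PE/x² = 2×41.17/0.29² = 979.1 N/m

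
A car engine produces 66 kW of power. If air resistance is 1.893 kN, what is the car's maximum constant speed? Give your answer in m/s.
P = Fv → v = P/F = 66000 W / 1893 N = 34.87 m/s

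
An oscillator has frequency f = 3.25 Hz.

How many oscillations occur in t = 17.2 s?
n = f×t = 3.25×17.2 = 55.9 oscillations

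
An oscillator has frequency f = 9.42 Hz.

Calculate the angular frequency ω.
ω = 2πf = 2π×9.42 = 59.19 rad/s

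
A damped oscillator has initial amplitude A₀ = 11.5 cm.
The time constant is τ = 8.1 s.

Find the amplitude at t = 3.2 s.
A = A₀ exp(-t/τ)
A = A₀ exp(−t/τ) = 11.5×exp(−3.2/8.1) = 7.747 cm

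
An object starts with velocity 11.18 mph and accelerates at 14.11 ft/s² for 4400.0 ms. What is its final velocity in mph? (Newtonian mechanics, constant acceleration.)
v = v₀ + at (with unit conversion) = 53.51 mph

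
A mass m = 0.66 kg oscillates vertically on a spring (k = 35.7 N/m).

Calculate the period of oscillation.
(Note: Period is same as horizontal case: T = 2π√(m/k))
T = 2π√(m/k) = 2π√(0.66/35.7) = 0.8543 s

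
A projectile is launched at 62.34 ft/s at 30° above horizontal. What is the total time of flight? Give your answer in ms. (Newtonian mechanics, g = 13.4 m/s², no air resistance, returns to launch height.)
T = 2v₀sin(θ)/g (with unit conversion) = 1418.0 ms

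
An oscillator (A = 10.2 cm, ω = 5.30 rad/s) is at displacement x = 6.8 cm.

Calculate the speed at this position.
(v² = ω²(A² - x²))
v = ω√(A² − x²) = 5.3×√(0.102² − 0.068²) = 0.4029 m/s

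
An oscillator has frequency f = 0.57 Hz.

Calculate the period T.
T = 1/f = 1/0.57 = 1.754 s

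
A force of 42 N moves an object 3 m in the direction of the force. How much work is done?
W = Fd = 42×3 = 126.0 J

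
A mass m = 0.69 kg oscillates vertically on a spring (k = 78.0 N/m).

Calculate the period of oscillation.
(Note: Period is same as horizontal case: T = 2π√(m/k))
T = 2π√(m/k) = 2π√(0.69/78.0) = 0.591 s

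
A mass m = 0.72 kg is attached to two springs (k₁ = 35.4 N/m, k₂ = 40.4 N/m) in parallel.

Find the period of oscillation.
k_eq = k₁+k₂ = 75.8 N/m
T = 2π√(m/k_eq) = 2π√(0.72/75.8) = 0.6124 s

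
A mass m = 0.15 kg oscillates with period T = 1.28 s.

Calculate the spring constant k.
T = 2π√(m/k) → k = m(2π/T)² = 0.15×(2π/1.28)² = 3.614 N/m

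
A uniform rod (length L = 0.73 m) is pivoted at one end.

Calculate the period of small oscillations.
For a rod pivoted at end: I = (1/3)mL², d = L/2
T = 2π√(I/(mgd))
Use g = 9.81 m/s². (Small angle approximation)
I/m = (1/3)L² = 0.1776 m²; d = L/2 = 0.365 m
T = 2π√(I/(mgd)) = 2π√(0.1776/(9.81×0.365)) = 1.399 s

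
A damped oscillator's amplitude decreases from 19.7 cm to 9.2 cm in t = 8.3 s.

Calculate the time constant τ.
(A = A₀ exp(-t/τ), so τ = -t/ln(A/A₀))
A/A₀ = 9.2/19.7 = 0.467; ln(A/A₀) = -0.7614
τ = −t/ln(A/A₀) = −8.3/-0.7614 = 10.9 s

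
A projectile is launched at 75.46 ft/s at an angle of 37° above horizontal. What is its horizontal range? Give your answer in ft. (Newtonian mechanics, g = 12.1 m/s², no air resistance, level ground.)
R = v₀² sin(2θ) / g (with unit conversion) = 137.9 ft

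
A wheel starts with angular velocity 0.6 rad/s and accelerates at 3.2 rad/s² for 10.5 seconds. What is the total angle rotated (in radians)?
θ = ω₀t + ½αt² = 0.6×10.5 + ½×3.2×10.5² = 182.7 rad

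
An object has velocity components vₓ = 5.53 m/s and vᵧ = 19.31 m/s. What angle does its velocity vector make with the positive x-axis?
θ = arctan(vᵧ/vₓ) = arctan(19.31/5.53) = 74.02°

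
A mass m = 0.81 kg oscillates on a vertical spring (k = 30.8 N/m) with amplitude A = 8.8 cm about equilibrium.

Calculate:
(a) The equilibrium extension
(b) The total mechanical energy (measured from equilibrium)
x_eq = mg/k = 0.81×9.81/30.8 = 0.258 m = 25.8 cm
E = ½kA² = ½×30.8×(0.088)² = 0.1193 J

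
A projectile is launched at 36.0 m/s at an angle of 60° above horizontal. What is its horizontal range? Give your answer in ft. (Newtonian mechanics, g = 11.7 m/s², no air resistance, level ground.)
R = v₀² sin(2θ) / g (with unit conversion) = 314.7 ft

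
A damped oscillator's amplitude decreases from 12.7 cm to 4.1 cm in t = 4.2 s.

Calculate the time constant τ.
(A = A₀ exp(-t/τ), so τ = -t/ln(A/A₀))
A/A₀ = 4.1/12.7 = 0.3228; ln(A/A₀) = -1.131
τ = −t/ln(A/A₀) = −4.2/-1.131 = 3.715 s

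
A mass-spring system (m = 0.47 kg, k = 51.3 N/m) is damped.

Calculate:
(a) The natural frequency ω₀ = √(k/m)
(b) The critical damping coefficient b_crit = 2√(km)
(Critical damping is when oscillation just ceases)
ω₀ = √(k/m) = √(51.3/0.47) = 10.45 rad/s
b_crit = 2√(km) = 2√(51.3×0.47) = 9.821 kg/s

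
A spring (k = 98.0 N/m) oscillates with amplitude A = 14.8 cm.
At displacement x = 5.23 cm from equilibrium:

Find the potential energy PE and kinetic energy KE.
E_total = ½kA² = ½×98.0×(0.148)² = 1.073 J
PE = ½kx² = ½×98.0×(0.0523)² = 0.134 J
KE = E_total − PE = 0.9393 J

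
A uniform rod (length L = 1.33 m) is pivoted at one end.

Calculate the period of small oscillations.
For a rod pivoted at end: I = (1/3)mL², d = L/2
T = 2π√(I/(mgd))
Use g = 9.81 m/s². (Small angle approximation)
I/m = (1/3)L² = 0.5896 m²; d = L/2 = 0.665 m
T = 2π√(I/(mgd)) = 2π√(0.5896/(9.81×0.665)) = 1.889 s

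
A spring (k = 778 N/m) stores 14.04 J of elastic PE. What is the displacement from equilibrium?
PE = ½kx² → x = √(2PE/k) = √(2×14.04/778) = 0.19 m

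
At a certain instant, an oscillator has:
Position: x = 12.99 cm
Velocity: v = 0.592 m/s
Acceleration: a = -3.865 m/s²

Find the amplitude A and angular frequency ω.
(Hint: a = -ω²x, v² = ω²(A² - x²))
a = −ω²x → ω = √(|a|/x) = √(3.865/0.1299) = 5.455 rad/s
v² = ω²(A² − x²) → A = √(x² + v²/ω²) = √(0.1299² + 0.592²/5.455²) = 0.1693 m = 16.93 cm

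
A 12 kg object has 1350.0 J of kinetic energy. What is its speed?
KE = ½mv² → v = √(2KE/m) = √(2×1350.0/12) = 15.0 m/s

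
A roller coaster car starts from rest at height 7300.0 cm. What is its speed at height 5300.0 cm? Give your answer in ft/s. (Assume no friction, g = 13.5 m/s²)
mgh₁ = ½mv₂² + mgh₂ → v₂ = √(2g(h₁−h₂)) = √(2×13.5×(73−53)) = 23.24 m/s = 76.24 ft/s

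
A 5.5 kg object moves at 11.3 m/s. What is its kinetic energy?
KE = ½mv² = ½×5.5×11.3² = 351.1475 J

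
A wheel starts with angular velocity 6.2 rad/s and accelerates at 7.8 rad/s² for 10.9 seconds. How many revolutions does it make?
θ = ω₀t + ½αt² = 6.2×10.9 + ½×7.8×10.9² = 530.94 rad
Revolutions = θ/(2π) = 530.94/(2π) = 84.5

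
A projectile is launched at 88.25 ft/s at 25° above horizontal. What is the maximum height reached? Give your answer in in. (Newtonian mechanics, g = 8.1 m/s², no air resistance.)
H = v₀²sin²(θ)/(2g) (with unit conversion) = 314.1 in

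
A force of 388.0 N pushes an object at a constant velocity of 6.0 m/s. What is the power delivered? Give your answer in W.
P = Fv = 388 N × 6 m/s = 2328 W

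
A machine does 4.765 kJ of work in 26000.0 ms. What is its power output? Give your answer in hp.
P = W/t = 4765 J / 26 s = 183.3 W = 0.2458 hp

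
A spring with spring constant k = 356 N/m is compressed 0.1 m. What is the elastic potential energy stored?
PE = ½kx² = ½×356×0.1² = 1.78 J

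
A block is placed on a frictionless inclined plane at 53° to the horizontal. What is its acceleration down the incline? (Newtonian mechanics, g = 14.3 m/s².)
a = g sin(θ) = 14.3 × sin(53°) = 14.3 × 0.7986 = 11.42 m/s²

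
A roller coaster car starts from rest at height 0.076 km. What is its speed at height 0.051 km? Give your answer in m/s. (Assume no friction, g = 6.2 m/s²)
mgh₁ = ½mv₂² + mgh₂ → v₂ = √(2g(h₁−h₂)) = √(2×6.2×(76−51)) = 17.61 m/s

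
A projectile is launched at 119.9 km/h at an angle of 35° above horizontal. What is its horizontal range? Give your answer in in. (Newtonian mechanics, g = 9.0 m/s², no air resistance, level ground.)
R = v₀² sin(2θ) / g (with unit conversion) = 4560.0 in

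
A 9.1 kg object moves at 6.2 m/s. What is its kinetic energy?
KE = ½mv² = ½×9.1×6.2² = 174.902 J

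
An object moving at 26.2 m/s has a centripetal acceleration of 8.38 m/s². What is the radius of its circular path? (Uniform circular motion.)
r = v²/a_c = 26.2²/8.38 = 81.91 m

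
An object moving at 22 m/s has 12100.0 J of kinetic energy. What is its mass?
KE = ½mv² → m = 2KE/v² = 2×12100.0/22² = 50.0 kg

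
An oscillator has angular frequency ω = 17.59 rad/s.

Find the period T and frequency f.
T = 2π/ω = 2π/17.59 = 0.3572 s; f = ω/2π = 2.8 Hz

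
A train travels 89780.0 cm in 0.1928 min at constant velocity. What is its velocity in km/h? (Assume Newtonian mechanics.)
v = d/t (with unit conversion) = 279.4 km/h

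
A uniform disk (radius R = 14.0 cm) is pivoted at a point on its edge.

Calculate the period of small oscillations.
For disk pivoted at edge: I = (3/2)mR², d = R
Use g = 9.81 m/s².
I/m = (3/2)R² = 0.0294 m²; d = R = 0.14 m
T = 2π√((3/2)R²/(gR)) = 2π√(3R/(2g)) = 0.9193 s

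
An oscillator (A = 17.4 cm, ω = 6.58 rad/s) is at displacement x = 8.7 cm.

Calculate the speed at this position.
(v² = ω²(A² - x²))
v = ω√(A² − x²) = 6.58×√(0.174² − 0.087²) = 0.9915 m/s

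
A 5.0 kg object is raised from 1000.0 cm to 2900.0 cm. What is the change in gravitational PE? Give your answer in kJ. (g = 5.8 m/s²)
ΔPE = mg(h₂ − h₁) = 5 kg × 5.8 m/s² × (29 − 10) m = 551 J = 0.551 kJ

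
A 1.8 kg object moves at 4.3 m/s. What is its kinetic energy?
KE = ½mv² = ½×1.8×4.3² = 16.641 J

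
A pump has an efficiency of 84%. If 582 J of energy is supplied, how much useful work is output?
W_out = η × W_in = 0.84 × 582 = 488.88 J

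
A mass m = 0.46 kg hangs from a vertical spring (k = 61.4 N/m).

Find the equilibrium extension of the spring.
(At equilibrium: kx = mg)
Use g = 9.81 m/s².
x_eq = mg/k = 0.46×9.81/61.4 = 0.0735 m = 7.35 cm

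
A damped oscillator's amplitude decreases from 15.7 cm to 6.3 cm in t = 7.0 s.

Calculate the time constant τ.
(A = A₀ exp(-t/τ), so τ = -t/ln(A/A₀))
A/A₀ = 6.3/15.7 = 0.4013; ln(A/A₀) = -0.9131
τ = −t/ln(A/A₀) = −7.0/-0.9131 = 7.666 s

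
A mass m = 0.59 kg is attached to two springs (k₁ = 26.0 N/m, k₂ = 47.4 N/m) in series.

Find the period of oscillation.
k_eq = k₁k₂/(k₁+k₂) = 16.79 N/m
T = 2π√(m/k_eq) = 2π√(0.59/16.79) = 1.178 s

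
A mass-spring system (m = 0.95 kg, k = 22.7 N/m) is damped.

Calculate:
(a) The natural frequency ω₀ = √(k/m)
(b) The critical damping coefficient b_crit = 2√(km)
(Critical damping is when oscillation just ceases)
ω₀ = √(k/m) = √(22.7/0.95) = 4.888 rad/s
b_crit = 2√(km) = 2√(22.7×0.95) = 9.288 kg/s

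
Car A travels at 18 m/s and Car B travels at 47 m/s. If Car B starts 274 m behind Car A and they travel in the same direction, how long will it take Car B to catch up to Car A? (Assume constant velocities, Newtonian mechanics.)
Relative speed: v_rel = 47 - 18 = 29 m/s
Time to catch: t = d₀/v_rel = 274/29 = 9.45 s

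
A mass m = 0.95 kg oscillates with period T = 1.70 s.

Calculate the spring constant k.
T = 2π√(m/k) → k = m(2π/T)² = 0.95×(2π/1.7)² = 12.98 N/m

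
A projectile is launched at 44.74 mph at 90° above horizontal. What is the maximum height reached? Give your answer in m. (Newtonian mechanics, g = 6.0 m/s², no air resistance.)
H = v₀²sin²(θ)/(2g) (with unit conversion) = 33.34 m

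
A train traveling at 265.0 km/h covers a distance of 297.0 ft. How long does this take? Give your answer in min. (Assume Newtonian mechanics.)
t = d/v (with unit conversion) = 0.0205 min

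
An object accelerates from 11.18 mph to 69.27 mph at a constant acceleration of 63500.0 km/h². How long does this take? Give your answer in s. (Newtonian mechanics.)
t = (v - v₀)/a (with unit conversion) = 5.3 s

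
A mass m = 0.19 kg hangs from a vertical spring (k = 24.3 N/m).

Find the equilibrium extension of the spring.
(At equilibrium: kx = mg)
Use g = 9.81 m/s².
x_eq = mg/k = 0.19×9.81/24.3 = 0.0767 m = 7.67 cm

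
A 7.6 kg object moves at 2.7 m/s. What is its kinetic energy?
KE = ½mv² = ½×7.6×2.7² = 27.702 J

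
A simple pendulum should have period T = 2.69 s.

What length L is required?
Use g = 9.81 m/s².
T = 2π√(L/g) → L = g(T/2π)² = 9.81×(2.69/2π)² = 1.798 m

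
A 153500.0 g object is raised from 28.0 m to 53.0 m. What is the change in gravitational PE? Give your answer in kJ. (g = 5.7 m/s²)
ΔPE = mg(h₂ − h₁) = 153.5 kg × 5.7 m/s² × (53 − 28) m = 2.187e+04 J = 21.87 kJ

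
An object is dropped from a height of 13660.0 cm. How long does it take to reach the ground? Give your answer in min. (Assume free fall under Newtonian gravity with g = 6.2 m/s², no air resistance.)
t = √(2h/g) (with unit conversion) = 0.1106 min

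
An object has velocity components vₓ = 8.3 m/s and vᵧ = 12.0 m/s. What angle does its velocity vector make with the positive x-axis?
θ = arctan(vᵧ/vₓ) = arctan(12.0/8.3) = 55.33°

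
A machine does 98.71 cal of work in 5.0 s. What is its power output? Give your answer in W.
P = W/t = 413 J / 5 s = 82.6 W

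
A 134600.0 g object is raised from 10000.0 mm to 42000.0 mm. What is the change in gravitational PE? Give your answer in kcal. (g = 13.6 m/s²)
ΔPE = mg(h₂ − h₁) = 134.6 kg × 13.6 m/s² × (42 − 10) m = 5.858e+04 J = 14.0 kcal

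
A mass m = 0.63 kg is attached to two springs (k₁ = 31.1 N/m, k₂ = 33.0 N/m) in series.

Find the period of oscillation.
k_eq = k₁k₂/(k₁+k₂) = 16.01 N/m
T = 2π√(m/k_eq) = 2π√(0.63/16.01) = 1.246 s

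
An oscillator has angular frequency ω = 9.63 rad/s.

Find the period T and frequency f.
T = 2π/ω = 2π/9.63 = 0.6525 s; f = ω/2π = 1.533 Hz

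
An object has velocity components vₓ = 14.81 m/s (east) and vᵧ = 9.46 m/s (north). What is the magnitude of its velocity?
|v| = √(vₓ² + vᵧ²) = √(14.81² + 9.46²) = √(308.828) = 17.57 m/s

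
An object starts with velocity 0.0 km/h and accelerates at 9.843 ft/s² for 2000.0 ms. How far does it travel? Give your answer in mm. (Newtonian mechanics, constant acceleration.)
d = v₀t + ½at² (with unit conversion) = 6000.0 mm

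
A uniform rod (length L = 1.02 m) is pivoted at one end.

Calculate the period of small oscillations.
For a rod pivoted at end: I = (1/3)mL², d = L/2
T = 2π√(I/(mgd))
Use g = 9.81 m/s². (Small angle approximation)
I/m = (1/3)L² = 0.3468 m²; d = L/2 = 0.51 m
T = 2π√(I/(mgd)) = 2π√(0.3468/(9.81×0.51)) = 1.654 s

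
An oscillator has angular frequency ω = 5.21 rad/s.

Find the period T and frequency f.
T = 2π/ω = 2π/5.21 = 1.206 s; f = ω/2π = 0.8292 Hz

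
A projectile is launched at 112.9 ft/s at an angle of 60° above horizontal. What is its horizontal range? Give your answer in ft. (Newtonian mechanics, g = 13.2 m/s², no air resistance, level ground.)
R = v₀² sin(2θ) / g (with unit conversion) = 254.9 ft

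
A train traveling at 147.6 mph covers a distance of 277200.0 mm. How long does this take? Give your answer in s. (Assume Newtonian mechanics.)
t = d/v (with unit conversion) = 4.201 s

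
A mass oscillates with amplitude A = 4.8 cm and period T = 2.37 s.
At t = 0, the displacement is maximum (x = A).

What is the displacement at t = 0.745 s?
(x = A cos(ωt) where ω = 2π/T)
ω = 2π/T = 2π/2.37 = 2.651 rad/s
x = A cos(ωt) = 4.8×cos(2.651×0.745) = -1.888 cm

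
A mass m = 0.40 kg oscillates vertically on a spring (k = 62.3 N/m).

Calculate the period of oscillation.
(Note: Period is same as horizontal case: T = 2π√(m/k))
T = 2π√(m/k) = 2π√(0.4/62.3) = 0.5035 s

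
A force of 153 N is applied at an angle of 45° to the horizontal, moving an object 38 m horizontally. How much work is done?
W = Fd cosθ = 153×38×cos(45°) = 4111.1 J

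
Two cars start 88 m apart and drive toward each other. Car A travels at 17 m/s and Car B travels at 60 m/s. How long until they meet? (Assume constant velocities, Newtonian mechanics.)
Combined speed: v_combined = 17 + 60 = 77 m/s
Time to meet: t = d/77 = 88/77 = 1.14 s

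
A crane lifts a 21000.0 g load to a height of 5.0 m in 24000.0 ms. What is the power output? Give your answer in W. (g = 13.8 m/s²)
W = mgh = 21×13.8×5 = 1449 J
P = W/t = 1449/24 = 60.38 W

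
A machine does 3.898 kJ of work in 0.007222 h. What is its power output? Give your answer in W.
P = W/t = 3898 J / 26 s = 149.9 W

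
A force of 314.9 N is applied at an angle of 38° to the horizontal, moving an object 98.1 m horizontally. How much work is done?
W = Fd cosθ = 314.9×98.1×cos(38°) = 24343.0 J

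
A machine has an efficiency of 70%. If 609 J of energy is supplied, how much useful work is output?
W_out = η × W_in = 0.7 × 609 = 426.3 J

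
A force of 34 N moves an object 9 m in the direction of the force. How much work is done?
W = Fd = 34×9 = 306.0 J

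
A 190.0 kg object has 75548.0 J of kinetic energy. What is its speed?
KE = ½mv² → v = √(2KE/m) = √(2×75548.0/190.0) = 28.2 m/s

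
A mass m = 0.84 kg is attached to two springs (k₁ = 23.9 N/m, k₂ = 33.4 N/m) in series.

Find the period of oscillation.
k_eq = k₁k₂/(k₁+k₂) = 13.93 N/m
T = 2π√(m/k_eq) = 2π√(0.84/13.93) = 1.543 s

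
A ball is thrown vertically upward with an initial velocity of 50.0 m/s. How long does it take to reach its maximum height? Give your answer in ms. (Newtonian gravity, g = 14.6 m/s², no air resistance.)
t_up = v₀/g (with unit conversion) = 3425.0 ms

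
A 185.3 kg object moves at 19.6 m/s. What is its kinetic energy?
KE = ½mv² = ½×185.3×19.6² = 35592.42 J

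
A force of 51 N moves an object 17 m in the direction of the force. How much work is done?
W = Fd = 51×17 = 867.0 J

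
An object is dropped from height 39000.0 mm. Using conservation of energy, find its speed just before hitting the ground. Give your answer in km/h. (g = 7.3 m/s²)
mgh = ½mv² → v = √(2gh) = √(2×7.3×39) = 23.86 m/s = 85.9 km/h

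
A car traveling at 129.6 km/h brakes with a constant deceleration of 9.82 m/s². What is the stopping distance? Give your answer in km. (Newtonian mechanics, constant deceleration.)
d = v₀² / (2a) (with unit conversion) = 0.06599 km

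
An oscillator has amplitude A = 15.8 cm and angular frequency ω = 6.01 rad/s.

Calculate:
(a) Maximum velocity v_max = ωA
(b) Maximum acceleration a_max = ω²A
v_max = ωA = 6.01×0.158 = 0.9496 m/s
a_max = ω²A = 6.01²×0.158 = 5.707 m/s²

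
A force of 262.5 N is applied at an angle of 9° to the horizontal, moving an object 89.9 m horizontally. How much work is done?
W = Fd cosθ = 262.5×89.9×cos(9°) = 23308.0 J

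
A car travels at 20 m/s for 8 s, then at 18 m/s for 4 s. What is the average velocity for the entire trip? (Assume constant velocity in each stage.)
d₁ = v₁t₁ = 20 × 8 = 160 m
d₂ = v₂t₂ = 18 × 4 = 72 m
d_total = 232 m, t_total = 12 s
v_avg = d_total/t_total = 232/12 = 19.33 m/s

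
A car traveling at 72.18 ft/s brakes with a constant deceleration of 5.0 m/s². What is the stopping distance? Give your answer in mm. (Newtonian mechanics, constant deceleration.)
d = v₀² / (2a) (with unit conversion) = 48400.0 mm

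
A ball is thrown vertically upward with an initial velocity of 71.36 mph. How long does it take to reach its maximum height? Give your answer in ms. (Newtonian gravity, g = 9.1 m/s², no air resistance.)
t_up = v₀/g (with unit conversion) = 3506.0 ms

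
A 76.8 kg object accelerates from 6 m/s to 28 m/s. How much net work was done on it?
W_net = ΔKE = ½m(v₂² − v₁²) = ½×76.8×(28² − 6²) = 28723.2 J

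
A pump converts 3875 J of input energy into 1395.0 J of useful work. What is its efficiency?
η = W_out/W_in = 1395.0/3875 = 0.36 = 36.0%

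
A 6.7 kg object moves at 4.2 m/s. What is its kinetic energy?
KE = ½mv² = ½×6.7×4.2² = 59.094 J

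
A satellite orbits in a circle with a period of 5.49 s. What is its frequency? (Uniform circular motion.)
f = 1/T = 1/5.49 = 0.1821 Hz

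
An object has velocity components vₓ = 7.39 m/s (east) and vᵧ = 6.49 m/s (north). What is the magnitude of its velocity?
|v| = √(vₓ² + vᵧ²) = √(7.39² + 6.49²) = √(96.7322) = 9.84 m/s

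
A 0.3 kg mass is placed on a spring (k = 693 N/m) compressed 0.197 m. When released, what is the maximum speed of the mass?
½kx² = ½mv² → v = x√(k/m) = 0.197×√(693/0.3) = 9.468 m/s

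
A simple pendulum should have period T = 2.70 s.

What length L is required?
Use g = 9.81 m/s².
T = 2π√(L/g) → L = g(T/2π)² = 9.81×(2.7/2π)² = 1.811 m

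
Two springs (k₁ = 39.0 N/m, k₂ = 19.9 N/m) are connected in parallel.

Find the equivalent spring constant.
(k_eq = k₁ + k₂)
k_eq = k₁ + k₂ = 39.0 + 19.9 = 58.9 N/m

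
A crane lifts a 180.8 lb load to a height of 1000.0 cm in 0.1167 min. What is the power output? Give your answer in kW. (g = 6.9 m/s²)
W = mgh = 82.01×6.9×10 = 5659 J
P = W/t = 5659/7.002 = 808.1 W = 0.8081 kW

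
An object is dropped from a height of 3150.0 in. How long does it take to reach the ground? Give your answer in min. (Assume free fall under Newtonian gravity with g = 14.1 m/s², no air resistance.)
t = √(2h/g) (with unit conversion) = 0.05615 min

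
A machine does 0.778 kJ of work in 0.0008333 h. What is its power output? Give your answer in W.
P = W/t = 778 J / 3 s = 259.3 W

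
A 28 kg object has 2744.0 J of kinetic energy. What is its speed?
KE = ½mv² → v = √(2KE/m) = √(2×2744.0/28) = 14.0 m/s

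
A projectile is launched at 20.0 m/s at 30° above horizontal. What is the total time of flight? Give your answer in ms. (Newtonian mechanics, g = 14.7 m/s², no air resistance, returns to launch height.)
T = 2v₀sin(θ)/g (with unit conversion) = 1361.0 ms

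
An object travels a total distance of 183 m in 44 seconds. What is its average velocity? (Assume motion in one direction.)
v_avg = Δd / Δt = 183 / 44 = 4.16 m/s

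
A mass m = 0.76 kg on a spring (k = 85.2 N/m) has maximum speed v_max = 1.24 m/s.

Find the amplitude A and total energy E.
½mv²_max = ½kA² → A = v_max√(m/k) = 1.24×√(0.76/85.2) = 0.1171 m = 11.71 cm
E = ½mv²_max = ½×0.76×1.24² = 0.5843 J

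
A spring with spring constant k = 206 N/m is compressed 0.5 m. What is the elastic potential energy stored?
PE = ½kx² = ½×206×0.5² = 25.75 J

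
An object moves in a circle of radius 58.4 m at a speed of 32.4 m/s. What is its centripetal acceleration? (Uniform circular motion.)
a_c = v²/r = 32.4²/58.4 = 1049.76/58.4 = 17.98 m/s²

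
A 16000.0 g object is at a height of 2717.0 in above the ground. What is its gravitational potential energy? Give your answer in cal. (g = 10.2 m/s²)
PE = mgh = 16 kg × 10.2 m/s² × 69.01 m = 1.126e+04 J = 2692.0 cal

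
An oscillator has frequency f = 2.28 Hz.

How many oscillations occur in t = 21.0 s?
n = f×t = 2.28×21.0 = 47.88 oscillations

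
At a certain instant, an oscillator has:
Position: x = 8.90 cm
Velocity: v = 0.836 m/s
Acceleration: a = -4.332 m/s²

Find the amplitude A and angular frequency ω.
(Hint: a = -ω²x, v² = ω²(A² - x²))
a = −ω²x → ω = √(|a|/x) = √(4.332/0.089) = 6.977 rad/s
v² = ω²(A² − x²) → A = √(x² + v²/ω²) = √(0.089² + 0.836²/6.977²) = 0.1493 m = 14.93 cm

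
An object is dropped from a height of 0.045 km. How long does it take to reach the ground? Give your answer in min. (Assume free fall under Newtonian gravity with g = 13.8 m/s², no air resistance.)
t = √(2h/g) (with unit conversion) = 0.04256 min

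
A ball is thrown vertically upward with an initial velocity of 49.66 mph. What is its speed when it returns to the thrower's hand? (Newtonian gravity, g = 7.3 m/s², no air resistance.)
By conservation of energy, the ball returns at the same speed = 49.66 mph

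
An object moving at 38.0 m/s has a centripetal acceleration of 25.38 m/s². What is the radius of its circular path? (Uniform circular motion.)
r = v²/a_c = 38.0²/25.38 = 56.9 m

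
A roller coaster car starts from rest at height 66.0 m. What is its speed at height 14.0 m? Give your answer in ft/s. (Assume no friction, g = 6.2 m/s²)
mgh₁ = ½mv₂² + mgh₂ → v₂ = √(2g(h₁−h₂)) = √(2×6.2×(66−14)) = 25.39 m/s = 83.31 ft/s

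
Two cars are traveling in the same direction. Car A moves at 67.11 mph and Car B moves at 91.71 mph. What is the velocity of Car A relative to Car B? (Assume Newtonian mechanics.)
v_rel = v_A - v_B = 67.11 - 91.71 = -24.6 mph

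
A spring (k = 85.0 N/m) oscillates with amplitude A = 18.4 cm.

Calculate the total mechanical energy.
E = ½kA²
E = ½kA² = ½×85.0×(0.184)² = 1.439 J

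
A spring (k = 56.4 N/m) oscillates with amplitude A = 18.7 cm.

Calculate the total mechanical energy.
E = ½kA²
E = ½kA² = ½×56.4×(0.187)² = 0.9861 J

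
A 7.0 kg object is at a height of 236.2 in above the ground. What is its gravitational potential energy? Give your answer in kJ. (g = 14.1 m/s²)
PE = mgh = 7 kg × 14.1 m/s² × 5.999 m = 592.1 J = 0.5921 kJ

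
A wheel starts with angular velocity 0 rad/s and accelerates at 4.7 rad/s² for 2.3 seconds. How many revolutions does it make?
θ = ω₀t + ½αt² = 0×2.3 + ½×4.7×2.3² = 12.43 rad
Revolutions = θ/(2π) = 12.43/(2π) = 1.98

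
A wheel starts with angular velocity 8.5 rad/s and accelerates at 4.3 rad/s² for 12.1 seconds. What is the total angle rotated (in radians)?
θ = ω₀t + ½αt² = 8.5×12.1 + ½×4.3×12.1² = 417.63 rad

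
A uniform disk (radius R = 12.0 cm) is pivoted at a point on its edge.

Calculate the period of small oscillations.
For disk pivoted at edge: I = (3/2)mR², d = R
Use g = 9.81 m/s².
I/m = (3/2)R² = 0.0216 m²; d = R = 0.12 m
T = 2π√((3/2)R²/(gR)) = 2π√(3R/(2g)) = 0.8511 s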